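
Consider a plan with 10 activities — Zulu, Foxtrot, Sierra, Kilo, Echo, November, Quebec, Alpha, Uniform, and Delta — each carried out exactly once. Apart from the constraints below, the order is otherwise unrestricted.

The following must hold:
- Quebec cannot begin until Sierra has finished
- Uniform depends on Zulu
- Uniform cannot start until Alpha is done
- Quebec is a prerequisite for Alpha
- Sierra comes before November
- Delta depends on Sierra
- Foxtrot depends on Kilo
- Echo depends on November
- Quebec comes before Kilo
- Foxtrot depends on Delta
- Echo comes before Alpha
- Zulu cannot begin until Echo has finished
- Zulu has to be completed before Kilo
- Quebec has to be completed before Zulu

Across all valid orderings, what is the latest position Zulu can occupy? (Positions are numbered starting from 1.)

The activities that are forced after Zulu, directly or by a chain of constraints, are Foxtrot, Kilo, Uniform. That's 3 activities.
So at least 3 activities follow Zulu, putting Zulu no later than position 7. That position is achievable by scheduling everything else first.

7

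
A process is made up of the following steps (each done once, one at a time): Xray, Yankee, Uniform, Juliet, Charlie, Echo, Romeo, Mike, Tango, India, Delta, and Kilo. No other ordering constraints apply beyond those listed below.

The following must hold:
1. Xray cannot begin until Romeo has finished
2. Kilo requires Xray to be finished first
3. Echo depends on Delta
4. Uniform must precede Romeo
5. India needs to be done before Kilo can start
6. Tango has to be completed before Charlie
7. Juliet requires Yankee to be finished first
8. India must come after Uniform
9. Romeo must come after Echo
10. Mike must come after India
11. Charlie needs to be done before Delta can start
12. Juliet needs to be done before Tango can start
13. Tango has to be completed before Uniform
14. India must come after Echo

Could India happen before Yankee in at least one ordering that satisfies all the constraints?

There is a dependency chain Yankee → Juliet → Tango → Uniform → India, so India always comes after Yankee.
So no valid ordering can have India before Yankee.

No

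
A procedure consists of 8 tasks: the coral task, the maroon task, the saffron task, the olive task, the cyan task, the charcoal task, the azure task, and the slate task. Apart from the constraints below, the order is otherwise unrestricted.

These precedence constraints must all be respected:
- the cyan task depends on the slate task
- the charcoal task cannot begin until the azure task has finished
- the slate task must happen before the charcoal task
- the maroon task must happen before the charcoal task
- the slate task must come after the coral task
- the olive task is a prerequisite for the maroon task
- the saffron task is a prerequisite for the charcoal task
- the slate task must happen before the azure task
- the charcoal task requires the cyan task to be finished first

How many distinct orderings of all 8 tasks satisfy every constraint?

The tasks with no prerequisites are the coral task, the saffron task, the olive task; any of them can be placed first.
Systematically extending each partial ordering one task at a time and counting, there are 210 complete orderings.

210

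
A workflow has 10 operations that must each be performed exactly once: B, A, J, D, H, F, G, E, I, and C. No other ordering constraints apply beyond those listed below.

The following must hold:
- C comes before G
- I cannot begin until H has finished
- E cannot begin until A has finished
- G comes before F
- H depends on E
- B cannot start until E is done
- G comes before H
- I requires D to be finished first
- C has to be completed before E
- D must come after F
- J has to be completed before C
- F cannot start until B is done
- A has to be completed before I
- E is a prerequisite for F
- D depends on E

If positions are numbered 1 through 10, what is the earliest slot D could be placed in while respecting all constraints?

Working backwards through the constraints from D, its full set of required predecessors is B, A, J, F, G, E, C — 7 of them.
With 7 mandatory predecessors, the earliest D can sit is position 7+1 = 8, and placing just those 7 first achieves it.

8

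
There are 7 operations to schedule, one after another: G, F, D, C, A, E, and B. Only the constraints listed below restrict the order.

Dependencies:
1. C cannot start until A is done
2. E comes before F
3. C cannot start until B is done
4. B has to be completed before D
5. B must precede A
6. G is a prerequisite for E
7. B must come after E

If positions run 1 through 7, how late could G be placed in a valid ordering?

The operations that are forced after G, directly or by a chain of constraints, are F, D, C, A, E, B. That's 6 operations.
So at least 6 operations follow G, putting G no later than position 1. That position is achievable by scheduling everything else first.

1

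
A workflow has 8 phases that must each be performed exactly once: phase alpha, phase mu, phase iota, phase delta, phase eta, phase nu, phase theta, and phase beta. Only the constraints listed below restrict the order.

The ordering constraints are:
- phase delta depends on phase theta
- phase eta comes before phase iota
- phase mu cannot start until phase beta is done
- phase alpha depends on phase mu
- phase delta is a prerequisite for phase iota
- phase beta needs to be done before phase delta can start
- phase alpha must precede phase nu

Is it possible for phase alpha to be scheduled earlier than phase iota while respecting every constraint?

The constraints leave phase alpha and phase iota unordered relative to each other; nothing requires phase iota earlier.
So a valid ordering placing phase alpha earlier than phase iota exists.

Yes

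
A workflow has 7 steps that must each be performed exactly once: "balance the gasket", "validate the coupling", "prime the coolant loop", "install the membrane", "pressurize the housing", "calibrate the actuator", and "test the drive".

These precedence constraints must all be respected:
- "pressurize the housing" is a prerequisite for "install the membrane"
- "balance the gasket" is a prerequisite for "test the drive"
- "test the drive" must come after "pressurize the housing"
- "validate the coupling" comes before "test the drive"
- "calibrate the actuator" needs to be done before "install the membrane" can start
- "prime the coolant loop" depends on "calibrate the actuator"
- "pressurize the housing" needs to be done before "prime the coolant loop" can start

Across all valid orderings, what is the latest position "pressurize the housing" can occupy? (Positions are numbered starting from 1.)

The steps that are forced after "pressurize the housing", directly or by a chain of constraints, are "prime the coolant loop", "install the membrane", "test the drive". That's 3 steps.
With 3 mandatory successors out of 7 steps total, the latest slot for "pressurize the housing" is 7−3 = 4, and it's reachable by doing all non-successors before "pressurize the housing".

4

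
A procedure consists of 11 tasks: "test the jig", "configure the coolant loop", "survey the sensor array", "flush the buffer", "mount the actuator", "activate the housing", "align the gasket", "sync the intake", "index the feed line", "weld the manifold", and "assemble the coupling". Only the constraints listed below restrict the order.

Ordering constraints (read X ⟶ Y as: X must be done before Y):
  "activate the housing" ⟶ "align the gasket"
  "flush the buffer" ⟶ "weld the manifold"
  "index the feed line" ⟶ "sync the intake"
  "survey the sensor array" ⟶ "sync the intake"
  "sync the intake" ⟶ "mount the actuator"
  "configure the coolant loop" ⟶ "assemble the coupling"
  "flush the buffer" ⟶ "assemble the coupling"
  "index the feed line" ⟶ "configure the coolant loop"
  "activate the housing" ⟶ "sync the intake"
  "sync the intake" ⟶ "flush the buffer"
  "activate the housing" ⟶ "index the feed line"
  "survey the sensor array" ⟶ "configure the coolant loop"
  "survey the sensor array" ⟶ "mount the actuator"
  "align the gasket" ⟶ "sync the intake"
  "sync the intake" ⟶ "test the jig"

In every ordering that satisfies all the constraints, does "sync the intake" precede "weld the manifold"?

Yes

There is a constraint chain "sync the intake" → "flush the buffer" → "weld the manifold".
That forces "sync the intake" before "weld the manifold" in every valid schedule.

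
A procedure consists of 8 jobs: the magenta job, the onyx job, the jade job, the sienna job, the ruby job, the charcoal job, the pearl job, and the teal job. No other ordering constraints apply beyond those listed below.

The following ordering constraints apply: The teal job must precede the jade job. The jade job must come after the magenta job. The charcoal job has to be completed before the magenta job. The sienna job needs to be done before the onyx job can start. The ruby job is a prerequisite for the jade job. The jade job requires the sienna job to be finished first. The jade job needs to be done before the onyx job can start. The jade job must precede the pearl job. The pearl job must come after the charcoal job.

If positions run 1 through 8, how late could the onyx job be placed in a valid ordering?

Nothing depends on the onyx job, so it can be the final job, position 8.

8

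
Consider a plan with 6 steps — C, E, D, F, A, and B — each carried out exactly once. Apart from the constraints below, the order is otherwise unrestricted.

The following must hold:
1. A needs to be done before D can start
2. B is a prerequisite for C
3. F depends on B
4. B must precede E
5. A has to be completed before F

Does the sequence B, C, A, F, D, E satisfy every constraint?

Checking each listed constraint against this order: for instance, B is in position 1 and E in position 6, so that constraint holds — and the remaining constraints check out the same way.

Yes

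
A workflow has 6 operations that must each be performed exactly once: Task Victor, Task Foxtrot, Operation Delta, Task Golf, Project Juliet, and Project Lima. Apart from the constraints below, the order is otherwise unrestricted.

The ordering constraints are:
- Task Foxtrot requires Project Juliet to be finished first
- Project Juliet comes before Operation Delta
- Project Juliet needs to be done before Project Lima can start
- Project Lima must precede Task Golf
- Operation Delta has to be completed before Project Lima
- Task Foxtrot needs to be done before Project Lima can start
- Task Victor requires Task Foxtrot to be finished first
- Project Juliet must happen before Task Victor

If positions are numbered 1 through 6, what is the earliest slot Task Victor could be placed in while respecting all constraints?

The operations that are forced before Task Victor, directly or transitively, are Task Foxtrot, Project Juliet. That's 2 operations.
With 2 mandatory predecessors, the earliest Task Victor can sit is position 2+1 = 3, and placing just those 2 first achieves it.

3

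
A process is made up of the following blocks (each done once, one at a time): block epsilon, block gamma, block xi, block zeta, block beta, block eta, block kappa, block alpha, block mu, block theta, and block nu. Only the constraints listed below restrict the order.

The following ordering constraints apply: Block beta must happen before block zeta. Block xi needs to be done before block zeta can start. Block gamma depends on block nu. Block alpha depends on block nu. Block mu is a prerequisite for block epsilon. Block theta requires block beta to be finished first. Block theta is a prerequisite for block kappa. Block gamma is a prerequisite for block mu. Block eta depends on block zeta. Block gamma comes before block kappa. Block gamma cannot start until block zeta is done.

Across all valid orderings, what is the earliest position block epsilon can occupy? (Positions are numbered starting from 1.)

Every block that must precede block epsilon has to come before it. Tracing all chains that end at block epsilon, those blocks are: block gamma, block xi, block zeta, block beta, block mu, block nu — 6 in total.
So at minimum 6 blocks come before block epsilon, putting block epsilon no earlier than position 7. That position is achievable by scheduling exactly those predecessors first.

7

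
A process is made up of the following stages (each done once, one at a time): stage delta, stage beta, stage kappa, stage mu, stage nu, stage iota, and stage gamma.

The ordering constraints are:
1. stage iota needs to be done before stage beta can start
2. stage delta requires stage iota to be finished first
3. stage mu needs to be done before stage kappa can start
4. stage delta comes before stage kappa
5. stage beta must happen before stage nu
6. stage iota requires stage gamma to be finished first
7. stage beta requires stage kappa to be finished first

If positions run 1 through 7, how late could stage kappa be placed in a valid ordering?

5

Following every chain forward from stage kappa, the stages that must come later are stage beta, stage nu — 2 of them.
So at least 2 stages follow stage kappa, putting stage kappa no later than position 5. That position is achievable by scheduling everything else first.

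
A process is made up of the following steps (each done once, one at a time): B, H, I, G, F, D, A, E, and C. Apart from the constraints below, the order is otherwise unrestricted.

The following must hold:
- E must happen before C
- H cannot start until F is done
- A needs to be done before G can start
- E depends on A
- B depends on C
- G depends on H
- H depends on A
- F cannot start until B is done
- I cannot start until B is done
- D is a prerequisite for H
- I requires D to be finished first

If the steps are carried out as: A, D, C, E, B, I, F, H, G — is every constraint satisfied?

No

In the proposed order, C appears before E.
That contradicts the constraint that E must precede C.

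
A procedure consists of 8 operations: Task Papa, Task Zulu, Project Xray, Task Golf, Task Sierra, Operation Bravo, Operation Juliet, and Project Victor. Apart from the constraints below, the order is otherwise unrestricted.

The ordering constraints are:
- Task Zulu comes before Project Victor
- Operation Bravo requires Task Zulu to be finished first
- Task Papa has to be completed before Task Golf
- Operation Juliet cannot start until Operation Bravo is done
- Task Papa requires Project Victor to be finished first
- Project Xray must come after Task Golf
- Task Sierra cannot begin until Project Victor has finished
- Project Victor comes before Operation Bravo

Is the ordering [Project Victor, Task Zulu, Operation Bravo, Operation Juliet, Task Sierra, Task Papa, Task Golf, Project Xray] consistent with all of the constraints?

No

Here Task Zulu comes after Project Victor.
But one of the constraints requires Task Zulu before Project Victor, so this ordering violates it.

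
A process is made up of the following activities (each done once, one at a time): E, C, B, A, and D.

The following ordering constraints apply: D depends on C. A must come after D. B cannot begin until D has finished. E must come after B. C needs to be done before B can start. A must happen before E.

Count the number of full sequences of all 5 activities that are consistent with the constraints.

C is the only activity with nothing required before it, so every ordering starts there.
Counting all ways to extend the partial order to a total order gives 2.

2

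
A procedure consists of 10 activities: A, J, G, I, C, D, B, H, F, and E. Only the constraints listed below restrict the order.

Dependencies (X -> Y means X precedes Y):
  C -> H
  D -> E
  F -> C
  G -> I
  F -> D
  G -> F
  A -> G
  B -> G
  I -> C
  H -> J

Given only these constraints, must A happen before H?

Following the dependencies: A → G → F → C → H.
That forces A before H in every valid schedule.

Yes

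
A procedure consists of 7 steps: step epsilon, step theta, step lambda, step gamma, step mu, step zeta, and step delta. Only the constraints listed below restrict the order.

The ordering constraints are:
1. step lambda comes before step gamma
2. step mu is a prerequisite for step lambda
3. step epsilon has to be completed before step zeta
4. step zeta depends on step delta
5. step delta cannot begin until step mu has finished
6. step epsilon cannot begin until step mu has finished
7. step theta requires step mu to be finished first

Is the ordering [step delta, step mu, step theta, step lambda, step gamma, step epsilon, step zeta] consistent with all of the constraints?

In the proposed order, step delta appears before step mu.
That contradicts the constraint that step mu must precede step delta.

No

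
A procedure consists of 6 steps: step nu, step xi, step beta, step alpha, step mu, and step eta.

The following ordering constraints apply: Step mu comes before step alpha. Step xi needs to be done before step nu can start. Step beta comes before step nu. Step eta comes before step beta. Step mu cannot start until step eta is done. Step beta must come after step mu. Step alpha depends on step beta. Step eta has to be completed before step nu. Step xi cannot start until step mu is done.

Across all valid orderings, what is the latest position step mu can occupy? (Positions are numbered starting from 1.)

2

Following every chain forward from step mu, the steps that must come later are step nu, step xi, step beta, step alpha — 4 of them.
So at least 4 steps follow step mu, putting step mu no later than position 2. That position is achievable by scheduling everything else first.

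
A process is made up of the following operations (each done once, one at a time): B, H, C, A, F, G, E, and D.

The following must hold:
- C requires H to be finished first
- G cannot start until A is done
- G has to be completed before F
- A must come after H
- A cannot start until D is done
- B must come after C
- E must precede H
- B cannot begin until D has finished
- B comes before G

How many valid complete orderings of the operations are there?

11

2 operations have no prerequisites (E, D), so any of them could come first.
Systematically extending each partial ordering one operation at a time and counting, there are 11 complete orderings.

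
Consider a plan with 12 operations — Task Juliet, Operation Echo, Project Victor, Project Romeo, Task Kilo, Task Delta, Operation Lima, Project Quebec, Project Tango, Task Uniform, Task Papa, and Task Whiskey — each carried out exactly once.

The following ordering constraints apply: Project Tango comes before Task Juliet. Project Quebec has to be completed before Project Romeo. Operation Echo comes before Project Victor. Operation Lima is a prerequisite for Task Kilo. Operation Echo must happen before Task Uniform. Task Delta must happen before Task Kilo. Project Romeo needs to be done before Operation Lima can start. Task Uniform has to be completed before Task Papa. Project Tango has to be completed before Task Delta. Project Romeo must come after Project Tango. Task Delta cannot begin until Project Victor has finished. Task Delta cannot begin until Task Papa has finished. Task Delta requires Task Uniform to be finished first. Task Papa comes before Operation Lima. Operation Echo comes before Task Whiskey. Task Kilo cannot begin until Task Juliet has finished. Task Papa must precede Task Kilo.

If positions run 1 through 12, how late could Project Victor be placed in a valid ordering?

The operations that are forced after Project Victor, directly or by a chain of constraints, are Task Kilo, Task Delta. That's 2 operations.
With 2 mandatory successors out of 12 operations total, the latest slot for Project Victor is 12−2 = 10, and it's reachable by doing all non-successors before Project Victor.

10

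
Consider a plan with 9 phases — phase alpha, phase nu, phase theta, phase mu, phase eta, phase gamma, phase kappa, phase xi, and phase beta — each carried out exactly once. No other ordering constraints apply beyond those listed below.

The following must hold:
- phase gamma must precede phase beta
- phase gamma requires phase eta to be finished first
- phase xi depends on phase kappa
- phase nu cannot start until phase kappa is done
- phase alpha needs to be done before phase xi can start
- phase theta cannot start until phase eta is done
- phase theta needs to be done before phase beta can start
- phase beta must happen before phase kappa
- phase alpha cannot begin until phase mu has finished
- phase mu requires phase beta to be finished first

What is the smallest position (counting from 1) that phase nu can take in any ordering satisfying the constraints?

6

Working backwards through the constraints from phase nu, its full set of required predecessors is phase theta, phase eta, phase gamma, phase kappa, phase beta — 5 of them.
With 5 mandatory predecessors, the earliest phase nu can sit is position 5+1 = 6, and placing just those 5 first achieves it.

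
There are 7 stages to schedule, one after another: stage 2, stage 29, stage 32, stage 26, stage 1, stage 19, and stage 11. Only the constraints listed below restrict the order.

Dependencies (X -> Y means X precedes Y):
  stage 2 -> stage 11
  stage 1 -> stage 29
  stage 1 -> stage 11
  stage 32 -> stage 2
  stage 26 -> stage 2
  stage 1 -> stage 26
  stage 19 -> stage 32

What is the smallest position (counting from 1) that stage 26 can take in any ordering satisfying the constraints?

The only stage forced before stage 26 (directly or transitively) is stage 1.
With 1 mandatory predecessor, the earliest stage 26 can sit is position 1+1 = 2, and placing just that one first achieves it.

2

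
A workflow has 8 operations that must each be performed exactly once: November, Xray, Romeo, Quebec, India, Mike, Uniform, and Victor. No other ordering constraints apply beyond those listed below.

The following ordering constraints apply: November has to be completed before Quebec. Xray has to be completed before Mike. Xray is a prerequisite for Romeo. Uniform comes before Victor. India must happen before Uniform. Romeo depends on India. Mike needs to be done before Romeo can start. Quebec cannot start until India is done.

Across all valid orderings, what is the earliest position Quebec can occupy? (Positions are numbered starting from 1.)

3

Working backwards through the constraints from Quebec, its full set of required predecessors is November, India — 2 of them.
So at minimum 2 operations come before Quebec, putting Quebec no earlier than position 3. That position is achievable by scheduling exactly those predecessors first.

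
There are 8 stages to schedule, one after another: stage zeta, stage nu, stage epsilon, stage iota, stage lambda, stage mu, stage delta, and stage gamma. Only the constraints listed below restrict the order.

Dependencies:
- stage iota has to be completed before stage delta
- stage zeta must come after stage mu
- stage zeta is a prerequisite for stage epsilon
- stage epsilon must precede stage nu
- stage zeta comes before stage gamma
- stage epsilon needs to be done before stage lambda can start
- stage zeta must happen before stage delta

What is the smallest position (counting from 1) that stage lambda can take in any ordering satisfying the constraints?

4

The stages that are forced before stage lambda, directly or transitively, are stage zeta, stage epsilon, stage mu. That's 3 stages.
With 3 mandatory predecessors, the earliest stage lambda can sit is position 3+1 = 4, and placing just those 3 first achieves it.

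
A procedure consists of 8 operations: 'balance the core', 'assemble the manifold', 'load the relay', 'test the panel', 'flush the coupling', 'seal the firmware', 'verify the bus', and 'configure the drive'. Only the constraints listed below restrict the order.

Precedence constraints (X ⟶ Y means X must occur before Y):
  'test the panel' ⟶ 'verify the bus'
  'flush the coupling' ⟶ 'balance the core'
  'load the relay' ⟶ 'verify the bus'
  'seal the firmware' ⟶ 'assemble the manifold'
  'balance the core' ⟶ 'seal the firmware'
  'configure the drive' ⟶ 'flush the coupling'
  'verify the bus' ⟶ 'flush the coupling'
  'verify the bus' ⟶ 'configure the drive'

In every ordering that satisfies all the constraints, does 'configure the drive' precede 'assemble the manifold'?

Chaining the stated constraints: 'configure the drive' → 'flush the coupling' → 'balance the core' → 'seal the firmware' → 'assemble the manifold'.
So 'configure the drive' must precede 'assemble the manifold' in any valid ordering.

Yes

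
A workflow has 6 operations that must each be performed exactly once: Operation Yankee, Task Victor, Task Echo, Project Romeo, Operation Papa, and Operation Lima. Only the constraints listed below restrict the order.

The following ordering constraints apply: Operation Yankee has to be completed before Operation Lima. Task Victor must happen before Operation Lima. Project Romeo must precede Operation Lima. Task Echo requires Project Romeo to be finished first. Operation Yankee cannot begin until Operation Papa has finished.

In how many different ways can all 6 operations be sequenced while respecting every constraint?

3 operations have no prerequisites (Task Victor, Project Romeo, Operation Papa), so any of them could come first.
Enumerating by repeatedly choosing an available operation (one whose prerequisites are all placed) gives 42 distinct complete orderings.

42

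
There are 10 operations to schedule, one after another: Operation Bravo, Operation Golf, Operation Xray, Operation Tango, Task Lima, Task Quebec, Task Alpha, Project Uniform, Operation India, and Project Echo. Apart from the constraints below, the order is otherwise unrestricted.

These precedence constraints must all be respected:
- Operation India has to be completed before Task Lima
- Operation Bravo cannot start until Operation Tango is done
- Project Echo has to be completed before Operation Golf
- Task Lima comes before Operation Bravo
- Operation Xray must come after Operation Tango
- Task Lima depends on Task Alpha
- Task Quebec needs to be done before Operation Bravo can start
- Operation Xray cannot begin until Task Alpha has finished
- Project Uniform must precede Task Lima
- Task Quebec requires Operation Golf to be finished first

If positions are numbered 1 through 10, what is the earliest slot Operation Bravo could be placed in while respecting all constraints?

9

The operations that are forced before Operation Bravo, directly or transitively, are Operation Golf, Operation Tango, Task Lima, Task Quebec, Task Alpha, Project Uniform, Operation India, Project Echo. That's 8 operations.
So at minimum 8 operations come before Operation Bravo, putting Operation Bravo no earlier than position 9. That position is achievable by scheduling exactly those predecessors first.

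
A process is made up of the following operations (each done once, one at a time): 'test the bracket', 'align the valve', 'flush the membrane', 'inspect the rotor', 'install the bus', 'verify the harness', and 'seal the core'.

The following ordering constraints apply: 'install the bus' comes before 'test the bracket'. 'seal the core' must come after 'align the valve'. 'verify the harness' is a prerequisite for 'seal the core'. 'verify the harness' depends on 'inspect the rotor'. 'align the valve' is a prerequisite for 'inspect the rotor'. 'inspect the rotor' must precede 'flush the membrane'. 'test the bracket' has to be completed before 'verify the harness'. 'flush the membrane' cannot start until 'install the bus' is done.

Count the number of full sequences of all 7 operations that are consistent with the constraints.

2 operations have no prerequisites ('align the valve', 'install the bus'), so any of them could come first.
Enumerating by repeatedly choosing an available operation (one whose prerequisites are all placed) gives 21 distinct complete orderings.

21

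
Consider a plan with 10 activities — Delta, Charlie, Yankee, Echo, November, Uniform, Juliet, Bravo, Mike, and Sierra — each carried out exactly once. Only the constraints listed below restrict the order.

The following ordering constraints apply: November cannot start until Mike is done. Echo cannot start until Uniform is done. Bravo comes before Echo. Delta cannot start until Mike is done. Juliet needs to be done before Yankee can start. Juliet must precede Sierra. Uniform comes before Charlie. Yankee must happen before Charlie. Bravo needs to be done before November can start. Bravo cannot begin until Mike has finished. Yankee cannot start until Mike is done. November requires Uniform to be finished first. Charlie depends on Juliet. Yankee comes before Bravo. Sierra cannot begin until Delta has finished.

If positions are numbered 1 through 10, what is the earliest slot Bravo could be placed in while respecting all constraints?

4

Working backwards through the constraints from Bravo, its full set of required predecessors is Yankee, Juliet, Mike — 3 of them.
So at minimum 3 activities come before Bravo, putting Bravo no earlier than position 4. That position is achievable by scheduling exactly those predecessors first.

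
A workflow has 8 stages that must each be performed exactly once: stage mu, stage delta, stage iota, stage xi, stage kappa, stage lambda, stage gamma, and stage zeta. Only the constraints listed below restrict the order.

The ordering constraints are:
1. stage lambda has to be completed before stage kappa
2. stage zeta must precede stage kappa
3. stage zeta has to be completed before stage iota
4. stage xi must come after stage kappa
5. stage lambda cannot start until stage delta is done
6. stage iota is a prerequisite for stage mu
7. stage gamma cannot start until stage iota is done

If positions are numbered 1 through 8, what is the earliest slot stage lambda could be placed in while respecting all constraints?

Working backwards through the constraints from stage lambda, its only required predecessor is stage delta.
So at minimum 1 stage comes before stage lambda, putting stage lambda no earlier than position 2. That position is achievable by scheduling exactly that predecessor first.

2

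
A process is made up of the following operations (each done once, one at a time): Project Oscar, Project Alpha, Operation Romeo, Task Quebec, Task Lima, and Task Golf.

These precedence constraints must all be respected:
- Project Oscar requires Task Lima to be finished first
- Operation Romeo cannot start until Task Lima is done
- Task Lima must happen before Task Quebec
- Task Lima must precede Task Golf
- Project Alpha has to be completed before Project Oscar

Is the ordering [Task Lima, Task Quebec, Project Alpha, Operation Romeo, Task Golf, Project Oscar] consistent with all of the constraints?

Checking each listed constraint against this order: for instance, Task Lima is in position 1 and Project Oscar in position 6, so that constraint holds — and the remaining constraints check out the same way.

Yes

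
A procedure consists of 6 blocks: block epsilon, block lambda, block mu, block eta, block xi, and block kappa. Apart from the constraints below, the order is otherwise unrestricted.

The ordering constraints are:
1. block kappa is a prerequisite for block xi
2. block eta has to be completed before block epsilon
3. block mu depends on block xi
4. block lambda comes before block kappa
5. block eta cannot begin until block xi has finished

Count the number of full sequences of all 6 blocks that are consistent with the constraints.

3

Only block lambda has no prerequisites, so it must go first.
Systematically extending each partial ordering one block at a time and counting, there are 3 complete orderings.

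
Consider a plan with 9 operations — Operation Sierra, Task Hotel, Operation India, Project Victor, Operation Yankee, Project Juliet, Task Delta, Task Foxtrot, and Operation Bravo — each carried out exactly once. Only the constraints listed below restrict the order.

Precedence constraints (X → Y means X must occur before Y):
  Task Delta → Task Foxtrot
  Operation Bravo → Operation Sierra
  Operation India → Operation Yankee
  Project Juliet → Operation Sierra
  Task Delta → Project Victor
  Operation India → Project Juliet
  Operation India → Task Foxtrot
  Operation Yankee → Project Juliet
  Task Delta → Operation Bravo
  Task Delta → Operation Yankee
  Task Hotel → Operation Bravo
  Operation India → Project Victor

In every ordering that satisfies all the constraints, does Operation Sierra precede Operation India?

No

In fact the dependencies run the other way: Operation India → Project Juliet → Operation Sierra.
So Operation Sierra does not have to come before Operation India — it cannot.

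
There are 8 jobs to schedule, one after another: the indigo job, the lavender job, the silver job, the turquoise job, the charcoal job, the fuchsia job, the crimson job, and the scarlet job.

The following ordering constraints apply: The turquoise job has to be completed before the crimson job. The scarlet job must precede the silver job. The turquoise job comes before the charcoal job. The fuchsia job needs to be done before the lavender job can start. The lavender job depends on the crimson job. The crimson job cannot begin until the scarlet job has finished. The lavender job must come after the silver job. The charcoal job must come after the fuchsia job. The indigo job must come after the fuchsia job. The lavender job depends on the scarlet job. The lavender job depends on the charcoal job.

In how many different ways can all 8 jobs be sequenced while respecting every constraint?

333

3 jobs have no prerequisites (the turquoise job, the fuchsia job, the scarlet job), so any of them could come first.
Counting all ways to extend the partial order to a total order gives 333.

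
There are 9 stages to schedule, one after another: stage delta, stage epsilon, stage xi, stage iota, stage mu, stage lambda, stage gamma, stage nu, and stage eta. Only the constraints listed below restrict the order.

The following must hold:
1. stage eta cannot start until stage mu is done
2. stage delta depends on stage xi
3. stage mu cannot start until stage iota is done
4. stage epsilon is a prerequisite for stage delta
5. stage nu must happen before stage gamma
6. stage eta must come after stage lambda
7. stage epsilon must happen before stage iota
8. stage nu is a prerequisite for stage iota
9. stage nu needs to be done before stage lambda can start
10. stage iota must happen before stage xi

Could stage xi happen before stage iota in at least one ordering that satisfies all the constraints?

No

Following stage iota → stage xi, stage iota must precede stage xi in every valid ordering.
Hence stage xi can never be scheduled before stage iota.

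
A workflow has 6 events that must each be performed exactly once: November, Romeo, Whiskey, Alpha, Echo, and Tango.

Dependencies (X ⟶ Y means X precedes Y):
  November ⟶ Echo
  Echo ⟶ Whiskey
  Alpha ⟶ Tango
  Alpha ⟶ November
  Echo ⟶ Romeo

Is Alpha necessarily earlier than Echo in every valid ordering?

There is a constraint chain Alpha → November → Echo.
Hence Alpha necessarily comes before Echo.

Yes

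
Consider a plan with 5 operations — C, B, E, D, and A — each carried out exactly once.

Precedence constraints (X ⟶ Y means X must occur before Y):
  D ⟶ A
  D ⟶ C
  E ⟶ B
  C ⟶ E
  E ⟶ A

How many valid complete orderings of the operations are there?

2

D is the only operation with nothing required before it, so every ordering starts there.
Systematically extending each partial ordering one operation at a time and counting, there are 2 complete orderings.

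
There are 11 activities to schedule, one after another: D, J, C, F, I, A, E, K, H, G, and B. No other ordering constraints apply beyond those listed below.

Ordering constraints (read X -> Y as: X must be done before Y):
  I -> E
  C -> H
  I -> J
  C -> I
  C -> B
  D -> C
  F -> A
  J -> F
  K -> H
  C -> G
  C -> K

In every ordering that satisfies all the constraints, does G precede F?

No

Nothing in the constraints links G and F; they are unordered relative to each other.
So G can come before F or after — it is not forced.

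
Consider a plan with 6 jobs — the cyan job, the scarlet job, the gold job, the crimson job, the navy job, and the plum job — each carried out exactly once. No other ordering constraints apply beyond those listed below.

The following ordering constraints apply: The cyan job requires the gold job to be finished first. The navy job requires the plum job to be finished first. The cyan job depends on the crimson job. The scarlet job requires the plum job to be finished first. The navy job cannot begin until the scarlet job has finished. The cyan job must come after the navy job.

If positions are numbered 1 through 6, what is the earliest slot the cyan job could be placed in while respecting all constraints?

6

The jobs that are forced before the cyan job, directly or transitively, are the scarlet job, the gold job, the crimson job, the navy job, the plum job. That's 5 jobs.
With 5 mandatory predecessors, the earliest the cyan job can sit is position 5+1 = 6, and placing just those 5 first achieves it.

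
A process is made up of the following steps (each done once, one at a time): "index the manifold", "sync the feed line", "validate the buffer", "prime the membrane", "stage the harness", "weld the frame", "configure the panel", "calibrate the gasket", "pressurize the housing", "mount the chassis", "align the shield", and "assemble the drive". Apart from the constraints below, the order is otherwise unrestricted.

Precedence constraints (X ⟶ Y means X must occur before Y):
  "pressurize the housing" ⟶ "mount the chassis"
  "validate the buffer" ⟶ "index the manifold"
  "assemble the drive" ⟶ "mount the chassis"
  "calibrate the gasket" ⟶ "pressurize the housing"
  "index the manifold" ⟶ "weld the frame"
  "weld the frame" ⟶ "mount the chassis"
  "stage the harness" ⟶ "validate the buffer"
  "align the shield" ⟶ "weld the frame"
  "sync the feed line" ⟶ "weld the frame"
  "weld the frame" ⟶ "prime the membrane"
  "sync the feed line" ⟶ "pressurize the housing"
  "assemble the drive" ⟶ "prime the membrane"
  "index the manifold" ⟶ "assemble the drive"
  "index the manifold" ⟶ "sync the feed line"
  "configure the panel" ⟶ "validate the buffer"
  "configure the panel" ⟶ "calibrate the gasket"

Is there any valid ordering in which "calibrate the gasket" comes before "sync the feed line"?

Yes

No chain of constraints runs from "sync the feed line" to "calibrate the gasket", so "sync the feed line" is not required to come first.
So a valid ordering placing "calibrate the gasket" earlier than "sync the feed line" exists.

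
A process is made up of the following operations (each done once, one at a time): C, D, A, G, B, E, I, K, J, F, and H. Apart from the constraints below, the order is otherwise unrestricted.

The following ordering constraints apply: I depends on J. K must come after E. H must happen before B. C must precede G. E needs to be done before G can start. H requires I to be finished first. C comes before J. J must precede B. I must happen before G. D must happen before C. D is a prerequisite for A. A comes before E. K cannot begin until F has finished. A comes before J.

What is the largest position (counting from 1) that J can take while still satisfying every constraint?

Every operation that must follow J has to come after it. Tracing all chains starting from J, those operations are: G, B, I, H — 4 in total.
With 4 mandatory successors out of 11 operations total, the latest slot for J is 11−4 = 7, and it's reachable by doing all non-successors before J.

7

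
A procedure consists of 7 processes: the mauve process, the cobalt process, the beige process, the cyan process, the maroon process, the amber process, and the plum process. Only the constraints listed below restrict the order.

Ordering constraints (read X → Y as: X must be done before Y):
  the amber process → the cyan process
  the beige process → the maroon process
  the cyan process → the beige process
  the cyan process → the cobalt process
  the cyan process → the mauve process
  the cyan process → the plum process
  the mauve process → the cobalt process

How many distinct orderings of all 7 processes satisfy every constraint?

30

The amber process is the only process with nothing required before it, so every ordering starts there.
Counting all ways to extend the partial order to a total order gives 30.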